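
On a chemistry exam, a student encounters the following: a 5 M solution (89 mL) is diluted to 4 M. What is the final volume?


C1V1 = C2V2
5 × 89 = 4 × V2
V2 = 445/4 = 111.25 mL

111.25 mL


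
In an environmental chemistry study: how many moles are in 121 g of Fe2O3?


M(Fe2O3) = 159.7 g/mol
n = mass/M = 121/159.7 = 0.7577 mol

0.7577 mol


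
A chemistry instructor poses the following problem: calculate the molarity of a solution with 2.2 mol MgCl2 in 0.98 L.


M = n/V = 2.2/0.98 = 2.245 mol/L

2.245 M


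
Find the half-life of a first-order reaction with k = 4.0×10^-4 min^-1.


t½ = ln2/k = 0.693147/(4.0×10^-4 min^-1)
= 1733 min

1733 min


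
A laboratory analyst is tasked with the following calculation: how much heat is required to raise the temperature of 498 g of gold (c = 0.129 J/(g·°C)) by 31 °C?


q = mcΔT = 498 × 0.129 × 31
= 1991.50 J

1991.50 J


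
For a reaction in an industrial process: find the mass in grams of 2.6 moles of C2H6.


M(C2H6) = 30.07 g/mol
mass = n × M = 2.6 × 30.07 = 78.18 g

78.18 g


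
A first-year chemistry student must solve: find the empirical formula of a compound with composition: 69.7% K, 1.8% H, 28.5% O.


Assume 100 g sample. Moles of each element:
  K: 69.7/39.1 = 1.783 mol
  H: 1.8/1.008 = 1.786 mol
  O: 28.5/16.0 = 1.781 mol
Divide by smallest (1.781):
  K: 1.783/1.781 = 1.0
  H: 1.786/1.781 = 1.0
  O: 1.781/1.781 = 1.0
Empirical formula: KOH

KOH


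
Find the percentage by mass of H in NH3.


M(NH3) = 1×14.01 + 3×1.008 = 17.034 g/mol
Mass of H = 3 × 1.008 = 3.024 g/mol
% H = 3.024/17.034 × 100 = 17.75%

17.75%


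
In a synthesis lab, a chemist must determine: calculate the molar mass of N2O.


M(N2O) = 2×14.01 + 1×16.0
= 28.02 + 16.0
= 44.02 g/mol

44.02 g/mol


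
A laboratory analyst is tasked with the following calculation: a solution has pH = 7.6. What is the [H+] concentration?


[H+] = 10^(-pH) = 10^(-7.6)
= 2.51×10^-8 M

2.51×10^-8 M


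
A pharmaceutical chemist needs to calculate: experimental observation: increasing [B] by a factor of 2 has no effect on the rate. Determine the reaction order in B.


rate ∝ [B]^n
rate ∝ [B]^0
Order in B: 0

0


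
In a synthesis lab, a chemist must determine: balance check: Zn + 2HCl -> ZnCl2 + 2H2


Equation: Zn + 2HCl -> ZnCl2 + 2H2
Check atoms: Cl: 2=2, H: 2≠4, Zn: 1=1
Not balanced

No, not balanced


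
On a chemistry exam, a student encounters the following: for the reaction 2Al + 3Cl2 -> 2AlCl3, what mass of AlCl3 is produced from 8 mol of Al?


Mole ratio AlCl3:Al = 2:2
n(AlCl3) = 8 × 2/2 = 8.000 mol
mass = 8.000 × 133.33 = 1066.64 g

1066.64 g


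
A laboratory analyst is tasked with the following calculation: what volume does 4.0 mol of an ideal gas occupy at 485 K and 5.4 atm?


PV = nRT  (R = 0.08206 L·atm/(mol·K))
V = nRT/P = 4.0×0.08206×485/5.4
= 29.481 L

29.481 L


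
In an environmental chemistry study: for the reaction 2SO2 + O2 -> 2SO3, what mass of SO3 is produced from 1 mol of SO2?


Mole ratio SO3:SO2 = 2:2
n(SO3) = 1 × 2/2 = 1.000 mol
mass = 1.000 × 80.07 = 80.07 g

80.07 g


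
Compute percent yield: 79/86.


% yield = actual/theoretical × 100
= 79/86 × 100
= 91.86%

91.86%


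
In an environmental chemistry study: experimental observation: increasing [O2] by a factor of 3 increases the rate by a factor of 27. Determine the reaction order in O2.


rate ∝ [O2]^n
3^n = 27 → n = 3
Order in O2: 3

3


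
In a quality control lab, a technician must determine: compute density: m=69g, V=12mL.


ρ = mass/volume
= 69/12
= 5.75 g/mL

5.75 g/mL


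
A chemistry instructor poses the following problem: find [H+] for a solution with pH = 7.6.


[H+] = 10^(-pH) = 10^(-7.6)
= 2.51×10^-8 M

2.51×10^-8 M


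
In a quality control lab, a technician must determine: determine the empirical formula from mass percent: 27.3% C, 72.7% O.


Assume 100 g sample. Moles of each element:
  C: 27.3/12.01 = 2.273 mol
  O: 72.7/16.0 = 4.544 mol
Divide by smallest (2.273):
  C: 2.273/2.273 = 1.0
  O: 4.544/2.273 = 2.0
Empirical formula: CO2

CO2


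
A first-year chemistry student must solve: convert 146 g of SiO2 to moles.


M(SiO2) = 60.09 g/mol
n = mass/M = 146/60.09 = 2.4297 mol

2.4297 mol


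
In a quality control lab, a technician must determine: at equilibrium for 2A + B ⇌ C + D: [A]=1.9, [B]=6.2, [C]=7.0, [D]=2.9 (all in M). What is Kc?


Kc = [C][D]/([A]^2[B])
= (7.0^1 × 2.9^1)/(1.9^2 × 6.2^1)
= 20.3/22.382
= 0.9070

0.9070


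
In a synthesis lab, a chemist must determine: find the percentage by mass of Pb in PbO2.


M(PbO2) = 1×207.2 + 2×16.0 = 239.20 g/mol
Mass of Pb = 1 × 207.2 = 207.20 g/mol
% Pb = 207.20/239.20 × 100 = 86.62%

86.62%


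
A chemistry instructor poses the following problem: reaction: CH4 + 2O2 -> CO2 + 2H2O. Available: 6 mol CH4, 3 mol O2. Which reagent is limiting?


Mole ratio available / coefficient:
  CH4: 6/1 = 6.000
  O2: 3/2 = 1.500
Smaller ratio is limiting.

O2


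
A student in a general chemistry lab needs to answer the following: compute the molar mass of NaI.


M(NaI) = 1×22.99 + 1×126.9
= 22.99 + 126.9
= 149.89 g/mol

149.89 g/mol


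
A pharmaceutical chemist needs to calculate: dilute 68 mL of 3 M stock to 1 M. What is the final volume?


C1V1 = C2V2
3 × 68 = 1 × V2
V2 = 204/1 = 204.0 mL

204.0 mL


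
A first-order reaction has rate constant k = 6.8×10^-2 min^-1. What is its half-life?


t½ = ln2/k = 0.693147/(6.8×10^-2 min^-1)
= 10.19 min

10.19 min


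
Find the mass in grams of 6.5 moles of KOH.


M(KOH) = 56.11 g/mol
mass = n × M = 6.5 × 56.11 = 364.72 g

364.72 g


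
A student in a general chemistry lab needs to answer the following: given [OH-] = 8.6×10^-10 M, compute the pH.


pOH = -log10([OH-]) = -log10(8.6×10^-10)
= 10 - log10(8.6) = 9.07
pH = 14 - pOH = 14 - 9.07 = 4.93

4.93


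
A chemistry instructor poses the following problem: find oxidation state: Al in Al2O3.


Al is +3
Oxidation number: +3

+3


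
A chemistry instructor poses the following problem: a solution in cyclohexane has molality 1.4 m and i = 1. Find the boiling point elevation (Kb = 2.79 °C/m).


ΔTb = Kb × m × i
= 2.79 × 1.4 × 1
= 3.906 °C

3.906 °C


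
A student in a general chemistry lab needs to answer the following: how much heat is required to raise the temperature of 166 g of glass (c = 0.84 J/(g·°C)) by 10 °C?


q = mcΔT = 166 × 0.84 × 10
= 1394.40 J

1394.40 J


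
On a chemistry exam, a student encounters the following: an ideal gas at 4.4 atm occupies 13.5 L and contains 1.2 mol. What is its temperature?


PV = nRT  (R = 0.08206 L·atm/(mol·K))
T = PV/(nR) = 4.4×13.5/(1.2×0.08206)
= 59.40/0.098472
= 603.22 K

603.22 K


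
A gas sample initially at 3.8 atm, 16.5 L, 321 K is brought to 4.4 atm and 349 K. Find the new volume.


P1V1/T1 = P2V2/T2
V2 = P1V1T2/(T1P2)
= 3.8×16.5×349/(321×4.4)
= 15.493 L

15.493 L


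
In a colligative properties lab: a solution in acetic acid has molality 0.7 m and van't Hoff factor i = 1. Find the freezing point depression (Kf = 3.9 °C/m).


ΔTf = Kf × m × i
= 3.9 × 0.7 × 1
= 2.73 °C

2.73 °C


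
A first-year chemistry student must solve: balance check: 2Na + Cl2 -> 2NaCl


Equation: 2Na + Cl2 -> 2NaCl
Check atoms: Cl: 2=2, Na: 2=2
Balanced

Yes, balanced


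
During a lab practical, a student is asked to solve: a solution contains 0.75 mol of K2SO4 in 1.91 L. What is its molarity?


M = n/V = 0.75/1.91 = 0.393 mol/L

0.393 M


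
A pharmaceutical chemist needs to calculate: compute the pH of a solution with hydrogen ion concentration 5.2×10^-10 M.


pH = -log10([H+]) = -log10(5.2×10^-10)
= 10 - log10(5.2)
= 10 - 0.72
= 9.28

9.28


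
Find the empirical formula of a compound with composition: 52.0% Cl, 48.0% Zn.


Assume 100 g sample. Moles of each element:
  Cl: 52.0/35.45 = 1.467 mol
  Zn: 48.0/65.38 = 0.734 mol
Divide by smallest (0.734):
  Cl: 1.467/0.734 = 2.0
  Zn: 0.734/0.734 = 1.0
Empirical formula: ZnCl2

ZnCl2


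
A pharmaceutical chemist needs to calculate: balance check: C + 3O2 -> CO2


Equation: C + 3O2 -> CO2
Check atoms: C: 1=1, O: 6≠2
Not balanced

No, not balanced


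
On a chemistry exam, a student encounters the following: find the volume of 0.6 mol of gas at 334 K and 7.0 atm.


PV = nRT  (R = 0.08206 L·atm/(mol·K))
V = nRT/P = 0.6×0.08206×334/7.0
= 2.349 L

2.349 L


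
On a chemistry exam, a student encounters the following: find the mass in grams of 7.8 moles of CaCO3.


M(CaCO3) = 100.09 g/mol
mass = n × M = 7.8 × 100.09 = 780.70 g

780.70 g


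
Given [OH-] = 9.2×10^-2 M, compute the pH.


pOH = -log10([OH-]) = -log10(9.2×10^-2)
= 2 - log10(9.2) = 1.04
pH = 14 - pOH = 14 - 1.04 = 12.96

12.96


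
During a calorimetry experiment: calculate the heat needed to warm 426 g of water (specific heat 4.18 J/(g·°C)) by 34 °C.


q = mcΔT = 426 × 4.18 × 34
= 60543.12 J

60543.12 J


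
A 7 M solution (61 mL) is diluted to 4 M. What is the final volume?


C1V1 = C2V2
7 × 61 = 4 × V2
V2 = 427/4 = 106.75 mL

106.75 mL


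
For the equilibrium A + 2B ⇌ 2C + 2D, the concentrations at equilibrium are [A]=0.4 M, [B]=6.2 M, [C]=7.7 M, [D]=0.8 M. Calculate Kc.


Kc = [C]^2[D]^2/([A][B]^2)
= (7.7^2 × 0.8^2)/(0.4^1 × 6.2^2)
= 37.9456/15.376
= 2.468

2.468


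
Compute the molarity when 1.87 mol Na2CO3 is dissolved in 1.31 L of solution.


M = n/V = 1.87/1.31 = 1.427 mol/L

1.427 M


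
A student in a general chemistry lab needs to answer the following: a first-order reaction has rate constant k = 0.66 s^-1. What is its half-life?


t½ = ln2/k = 0.693147/(0.66 s^-1)
= 1.050 s

1.050 s


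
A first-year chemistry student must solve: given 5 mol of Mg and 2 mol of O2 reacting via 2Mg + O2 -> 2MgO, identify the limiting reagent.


Mole ratio available / coefficient:
  Mg: 5/2 = 2.500
  O2: 2/1 = 2.000
Smaller ratio is limiting.

O2


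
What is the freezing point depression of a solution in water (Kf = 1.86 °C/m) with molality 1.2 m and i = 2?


ΔTf = Kf × m × i
= 1.86 × 1.2 × 2
= 4.464 °C

4.464 °C


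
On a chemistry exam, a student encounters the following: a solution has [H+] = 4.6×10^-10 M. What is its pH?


pH = -log10([H+]) = -log10(4.6×10^-10)
= 10 - log10(4.6)
= 10 - 0.66
= 9.34

9.34


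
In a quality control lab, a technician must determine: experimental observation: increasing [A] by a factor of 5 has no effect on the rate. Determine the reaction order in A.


rate ∝ [A]^n
rate ∝ [A]^0
Order in A: 0

0


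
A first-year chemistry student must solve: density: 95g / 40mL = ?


ρ = mass/volume
= 95/40
= 2.375 g/mL

2.375 g/mL


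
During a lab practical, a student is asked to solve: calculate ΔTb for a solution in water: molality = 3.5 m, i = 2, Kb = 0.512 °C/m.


ΔTb = Kb × m × i
= 0.512 × 3.5 × 2
= 3.584 °C

3.584 °C


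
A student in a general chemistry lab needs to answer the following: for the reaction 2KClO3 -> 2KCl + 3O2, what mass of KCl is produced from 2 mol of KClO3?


Mole ratio KCl:KClO3 = 2:2
n(KCl) = 2 × 2/2 = 2.000 mol
mass = 2.000 × 74.55 = 149.1 g

149.1 g


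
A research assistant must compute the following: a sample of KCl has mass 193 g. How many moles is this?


M(KCl) = 74.55 g/mol
n = mass/M = 193/74.55 = 2.5889 mol

2.5889 mol


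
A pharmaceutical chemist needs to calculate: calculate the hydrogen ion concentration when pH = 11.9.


[H+] = 10^(-pH) = 10^(-11.9)
= 1.26×10^-12 M

1.26×10^-12 M


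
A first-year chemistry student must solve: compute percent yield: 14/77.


% yield = actual/theoretical × 100
= 14/77 × 100
= 18.18%

18.18%


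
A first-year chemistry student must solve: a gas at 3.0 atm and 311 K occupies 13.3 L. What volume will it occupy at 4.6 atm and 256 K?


P1V1/T1 = P2V2/T2
V2 = P1V1T2/(T1P2)
= 3.0×13.3×256/(311×4.6)
= 7.14 L

7.14 L


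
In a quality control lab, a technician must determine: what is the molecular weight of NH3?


M(NH3) = 1×14.01 + 3×1.008
= 14.01 + 3.02
= 17.03 g/mol

17.03 g/mol


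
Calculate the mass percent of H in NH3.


M(NH3) = 1×14.01 + 3×1.008 = 17.034 g/mol
Mass of H = 3 × 1.008 = 3.024 g/mol
% H = 3.024/17.034 × 100 = 17.75%

17.75%


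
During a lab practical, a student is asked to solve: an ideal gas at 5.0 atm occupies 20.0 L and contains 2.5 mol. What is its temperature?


PV = nRT  (R = 0.08206 L·atm/(mol·K))
T = PV/(nR) = 5.0×20.0/(2.5×0.08206)
= 100.00/0.205150
= 487.45 K

487.45 K


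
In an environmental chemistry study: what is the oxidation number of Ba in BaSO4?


Group 2 metal: +2
Oxidation number: +2

+2


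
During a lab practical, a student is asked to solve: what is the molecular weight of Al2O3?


M(Al2O3) = 2×26.98 + 3×16.0
= 53.96 + 48.0
= 101.96 g/mol

101.96 g/mol


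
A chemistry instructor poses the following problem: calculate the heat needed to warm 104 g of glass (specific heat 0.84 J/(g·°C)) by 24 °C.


q = mcΔT = 104 × 0.84 × 24
= 2096.64 J

2096.64 J


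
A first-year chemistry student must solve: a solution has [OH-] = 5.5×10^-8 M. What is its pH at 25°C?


pOH = -log10([OH-]) = -log10(5.5×10^-8)
= 8 - log10(5.5) = 7.26
pH = 14 - pOH = 14 - 7.26 = 6.74

6.74


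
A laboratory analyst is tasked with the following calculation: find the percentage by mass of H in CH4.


M(CH4) = 1×12.01 + 4×1.008 = 16.042 g/mol
Mass of H = 4 × 1.008 = 4.032 g/mol
% H = 4.032/16.042 × 100 = 25.13%

25.13%


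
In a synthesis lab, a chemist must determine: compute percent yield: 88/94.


% yield = actual/theoretical × 100
= 88/94 × 100
= 93.62%

93.62%


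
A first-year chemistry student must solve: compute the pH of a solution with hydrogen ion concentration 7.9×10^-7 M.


pH = -log10([H+]) = -log10(7.9×10^-7)
= 7 - log10(7.9)
= 7 - 0.9
= 6.1

6.1


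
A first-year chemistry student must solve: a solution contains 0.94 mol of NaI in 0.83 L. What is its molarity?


M = n/V = 0.94/0.83 = 1.133 mol/L

1.133 M


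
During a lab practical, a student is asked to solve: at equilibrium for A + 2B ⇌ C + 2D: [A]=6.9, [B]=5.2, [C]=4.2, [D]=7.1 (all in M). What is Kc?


Kc = [C][D]^2/([A][B]^2)
= (4.2^1 × 7.1^2)/(6.9^1 × 5.2^2)
= 211.722/186.576
= 1.135

1.135


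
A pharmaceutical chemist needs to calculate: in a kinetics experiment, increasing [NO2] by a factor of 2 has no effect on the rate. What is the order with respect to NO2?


rate ∝ [NO2]^n
rate ∝ [NO2]^0
Order in NO2: 0

0


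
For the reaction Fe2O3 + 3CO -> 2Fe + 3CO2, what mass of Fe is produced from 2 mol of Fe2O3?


Mole ratio Fe:Fe2O3 = 2:1
n(Fe) = 2 × 2/1 = 4.000 mol
mass = 4.000 × 55.85 = 223.4 g

223.4 g


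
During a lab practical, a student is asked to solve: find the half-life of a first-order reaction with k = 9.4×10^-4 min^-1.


t½ = ln2/k = 0.693147/(9.4×10^-4 min^-1)
= 737.4 min

737.4 min


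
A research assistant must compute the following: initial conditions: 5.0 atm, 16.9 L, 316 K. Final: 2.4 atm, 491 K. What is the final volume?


P1V1/T1 = P2V2/T2
V2 = P1V1T2/(T1P2)
= 5.0×16.9×491/(316×2.4)
= 54.707 L

54.707 L


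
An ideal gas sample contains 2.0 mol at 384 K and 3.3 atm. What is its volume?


PV = nRT  (R = 0.08206 L·atm/(mol·K))
V = nRT/P = 2.0×0.08206×384/3.3
= 19.098 L

19.098 L


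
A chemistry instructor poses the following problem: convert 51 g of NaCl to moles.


M(NaCl) = 58.44 g/mol
n = mass/M = 51/58.44 = 0.8727 mol

0.8727 mol


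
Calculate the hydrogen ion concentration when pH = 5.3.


[H+] = 10^(-pH) = 10^(-5.3)
= 5.01×10^-6 M

5.01×10^-6 M


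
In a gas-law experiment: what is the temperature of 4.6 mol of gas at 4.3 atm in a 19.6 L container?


PV = nRT  (R = 0.08206 L·atm/(mol·K))
T = PV/(nR) = 4.3×19.6/(4.6×0.08206)
= 84.28/0.377476
= 223.27 K

223.27 K


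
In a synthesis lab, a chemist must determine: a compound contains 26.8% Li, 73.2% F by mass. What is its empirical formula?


Assume 100 g sample. Moles of each element:
  Li: 26.8/6.94 = 3.862 mol
  F: 73.2/19.0 = 3.853 mol
Divide by smallest (3.853):
  Li: 3.862/3.853 = 1.0
  F: 3.853/3.853 = 1.0
Empirical formula: LiF

LiF


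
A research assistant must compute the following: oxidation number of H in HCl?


H is +1 with nonmetals
Oxidation number: +1

+1


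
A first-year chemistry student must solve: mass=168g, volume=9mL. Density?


ρ = mass/volume
= 168/9
= 18.667 g/mL

18.667 g/mL


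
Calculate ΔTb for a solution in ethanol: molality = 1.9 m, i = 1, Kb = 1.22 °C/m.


ΔTb = Kb × m × i
= 1.22 × 1.9 × 1
= 2.318 °C

2.318 °C


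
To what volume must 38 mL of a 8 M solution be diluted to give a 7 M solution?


C1V1 = C2V2
8 × 38 = 7 × V2
V2 = 304/7 = 43.43 mL

43.43 mL


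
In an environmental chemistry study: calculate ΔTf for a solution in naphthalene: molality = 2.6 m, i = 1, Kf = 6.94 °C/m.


ΔTf = Kf × m × i
= 6.94 × 2.6 × 1
= 18.044 °C

18.044 °C


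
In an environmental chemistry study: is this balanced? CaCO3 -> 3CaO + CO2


Equation: CaCO3 -> 3CaO + CO2
Check atoms: C: 1=1, Ca: 1≠3, O: 3≠5
Not balanced

No, not balanced


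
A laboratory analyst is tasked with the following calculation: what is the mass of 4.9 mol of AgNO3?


M(AgNO3) = 169.88 g/mol
mass = n × M = 4.9 × 169.88 = 832.41 g

832.41 g


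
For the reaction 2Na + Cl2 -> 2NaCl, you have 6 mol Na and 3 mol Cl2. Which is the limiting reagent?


Mole ratio available / coefficient:
  Na: 6/2 = 3.000
  Cl2: 3/1 = 3.000
Smaller ratio is limiting.

neither (stoichiometric); Na and Cl2 are fully consumed


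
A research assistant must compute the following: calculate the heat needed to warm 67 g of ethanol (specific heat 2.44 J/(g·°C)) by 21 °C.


q = mcΔT = 67 × 2.44 × 21
= 3433.08 J

3433.08 J


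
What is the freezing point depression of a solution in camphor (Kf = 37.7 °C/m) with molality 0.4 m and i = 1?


ΔTf = Kf × m × i
= 37.7 × 0.4 × 1
= 15.08 °C

15.08 °C


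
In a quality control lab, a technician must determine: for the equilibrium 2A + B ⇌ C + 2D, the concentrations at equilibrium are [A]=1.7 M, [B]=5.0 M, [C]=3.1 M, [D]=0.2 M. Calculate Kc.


Kc = [C][D]^2/([A]^2[B])
= (3.1^1 × 0.2^2)/(1.7^2 × 5.0^1)
= 0.124/14.45
= 0.008581

0.008581


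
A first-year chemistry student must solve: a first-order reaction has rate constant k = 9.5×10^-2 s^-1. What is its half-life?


t½ = ln2/k = 0.693147/(9.5×10^-2 s^-1)
= 7.296 s

7.296 s


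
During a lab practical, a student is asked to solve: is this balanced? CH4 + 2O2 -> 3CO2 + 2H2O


Equation: CH4 + 2O2 -> 3CO2 + 2H2O
Check atoms: C: 1≠3, H: 4=4, O: 4≠8
Not balanced

No, not balanced


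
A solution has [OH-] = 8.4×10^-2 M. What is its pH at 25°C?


pOH = -log10([OH-]) = -log10(8.4×10^-2)
= 2 - log10(8.4) = 1.08
pH = 14 - pOH = 14 - 1.08 = 12.92

12.92


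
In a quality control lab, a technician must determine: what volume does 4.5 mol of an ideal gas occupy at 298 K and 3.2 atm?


PV = nRT  (R = 0.08206 L·atm/(mol·K))
V = nRT/P = 4.5×0.08206×298/3.2
= 34.388 L

34.388 L


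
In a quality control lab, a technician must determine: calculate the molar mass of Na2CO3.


M(Na2CO3) = 2×22.99 + 1×12.01 + 3×16.0
= 45.98 + 12.01 + 48.0
= 105.99 g/mol

105.99 g/mol


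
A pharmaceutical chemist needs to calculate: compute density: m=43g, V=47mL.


ρ = mass/volume
= 43/47
= 0.915 g/mL

0.915 g/mL


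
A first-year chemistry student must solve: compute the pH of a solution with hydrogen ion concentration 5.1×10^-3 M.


pH = -log10([H+]) = -log10(5.1×10^-3)
= 3 - log10(5.1)
= 3 - 0.71
= 2.29

2.29


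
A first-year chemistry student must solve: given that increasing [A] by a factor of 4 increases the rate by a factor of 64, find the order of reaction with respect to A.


rate ∝ [A]^n
4^n = 64 → n = 3
Order in A: 3

3


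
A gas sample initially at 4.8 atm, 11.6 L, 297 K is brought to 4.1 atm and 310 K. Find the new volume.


P1V1/T1 = P2V2/T2
V2 = P1V1T2/(T1P2)
= 4.8×11.6×310/(297×4.1)
= 14.175 L

14.175 L


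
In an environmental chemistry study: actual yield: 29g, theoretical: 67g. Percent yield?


% yield = actual/theoretical × 100
= 29/67 × 100
= 43.28%

43.28%


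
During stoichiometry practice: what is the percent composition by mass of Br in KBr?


M(KBr) = 1×39.1 + 1×79.9 = 119.00 g/mol
Mass of Br = 1 × 79.9 = 79.90 g/mol
% Br = 79.90/119.00 × 100 = 67.14%

67.14%


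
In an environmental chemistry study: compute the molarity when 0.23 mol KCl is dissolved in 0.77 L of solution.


M = n/V = 0.23/0.77 = 0.299 mol/L

0.299 M


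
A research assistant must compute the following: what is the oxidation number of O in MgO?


O is usually -2
Oxidation number: -2

-2


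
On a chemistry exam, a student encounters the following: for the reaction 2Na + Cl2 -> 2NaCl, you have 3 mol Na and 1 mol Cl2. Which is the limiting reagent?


Mole ratio available / coefficient:
  Na: 3/2 = 1.500
  Cl2: 1/1 = 1.000
Smaller ratio is limiting.

Cl2


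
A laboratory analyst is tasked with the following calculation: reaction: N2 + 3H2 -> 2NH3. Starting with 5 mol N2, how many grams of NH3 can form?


Mole ratio NH3:N2 = 2:1
n(NH3) = 5 × 2/1 = 10.000 mol
mass = 10.000 × 17.03 = 170.3 g

170.3 g


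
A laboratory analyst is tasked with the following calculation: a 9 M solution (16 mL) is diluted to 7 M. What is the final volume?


C1V1 = C2V2
9 × 16 = 7 × V2
V2 = 144/7 = 20.57 mL

20.57 mL


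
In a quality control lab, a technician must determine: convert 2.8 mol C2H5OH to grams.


M(C2H5OH) = 46.07 g/mol
mass = n × M = 2.8 × 46.07 = 129.00 g

129.00 g


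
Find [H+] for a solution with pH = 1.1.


[H+] = 10^(-pH) = 10^(-1.1)
= 7.94×10^-2 M

7.94×10^-2 M


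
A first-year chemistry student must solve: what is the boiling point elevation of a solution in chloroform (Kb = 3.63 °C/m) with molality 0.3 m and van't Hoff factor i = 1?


ΔTb = Kb × m × i
= 3.63 × 0.3 × 1
= 1.089 °C

1.089 °C


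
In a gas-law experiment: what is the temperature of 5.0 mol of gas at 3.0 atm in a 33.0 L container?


PV = nRT  (R = 0.08206 L·atm/(mol·K))
T = PV/(nR) = 3.0×33.0/(5.0×0.08206)
= 99.00/0.410300
= 241.29 K

241.29 K


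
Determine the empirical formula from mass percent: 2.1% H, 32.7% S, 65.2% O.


Assume 100 g sample. Moles of each element:
  H: 2.1/1.008 = 2.083 mol
  S: 32.7/32.07 = 1.02 mol
  O: 65.2/16.0 = 4.075 mol
Divide by smallest (1.02):
  H: 2.083/1.02 = 2.04
  S: 1.02/1.02 = 1.0
  O: 4.075/1.02 = 4.0
Empirical formula: H2SO4

H2SO4


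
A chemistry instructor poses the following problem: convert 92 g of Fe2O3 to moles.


M(Fe2O3) = 159.7 g/mol
n = mass/M = 92/159.7 = 0.5761 mol

0.5761 mol


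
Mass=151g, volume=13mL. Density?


ρ = mass/volume
= 151/13
= 11.615 g/mL

11.615 g/mL


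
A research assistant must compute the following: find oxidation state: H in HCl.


H is +1 with nonmetals
Oxidation number: +1

+1


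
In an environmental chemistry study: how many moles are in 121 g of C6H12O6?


M(C6H12O6) = 180.16 g/mol
n = mass/M = 121/180.16 = 0.6716 mol

0.6716 mol


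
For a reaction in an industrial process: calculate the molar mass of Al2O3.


M(Al2O3) = 2×26.98 + 3×16.0
= 53.96 + 48.0
= 101.96 g/mol

101.96 g/mol


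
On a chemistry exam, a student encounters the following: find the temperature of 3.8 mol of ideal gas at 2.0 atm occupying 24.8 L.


PV = nRT  (R = 0.08206 L·atm/(mol·K))
T = PV/(nR) = 2.0×24.8/(3.8×0.08206)
= 49.60/0.311828
= 159.06 K

159.06 K


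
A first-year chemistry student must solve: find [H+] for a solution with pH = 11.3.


[H+] = 10^(-pH) = 10^(-11.3)
= 5.01×10^-12 M

5.01×10^-12 M


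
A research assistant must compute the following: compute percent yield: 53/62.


% yield = actual/theoretical × 100
= 53/62 × 100
= 85.48%

85.48%


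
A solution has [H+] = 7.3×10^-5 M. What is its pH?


pH = -log10([H+]) = -log10(7.3×10^-5)
= 5 - log10(7.3)
= 5 - 0.86
= 4.14

4.14


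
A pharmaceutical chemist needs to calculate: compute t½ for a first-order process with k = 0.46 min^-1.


t½ = ln2/k = 0.693147/(0.46 min^-1)
= 1.507 min

1.507 min


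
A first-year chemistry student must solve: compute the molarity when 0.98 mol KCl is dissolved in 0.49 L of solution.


M = n/V = 0.98/0.49 = 2.000 mol/L

2.000 M


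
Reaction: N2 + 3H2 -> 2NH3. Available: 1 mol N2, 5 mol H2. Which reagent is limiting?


Mole ratio available / coefficient:
  N2: 1/1 = 1.000
  H2: 5/3 = 1.667
Smaller ratio is limiting.

N2


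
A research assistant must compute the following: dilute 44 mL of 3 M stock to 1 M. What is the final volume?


C1V1 = C2V2
3 × 44 = 1 × V2
V2 = 132/1 = 132.0 mL

132.0 mL


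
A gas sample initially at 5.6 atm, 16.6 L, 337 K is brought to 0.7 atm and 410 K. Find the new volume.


P1V1/T1 = P2V2/T2
V2 = P1V1T2/(T1P2)
= 5.6×16.6×410/(337×0.7)
= 161.567 L

161.567 L


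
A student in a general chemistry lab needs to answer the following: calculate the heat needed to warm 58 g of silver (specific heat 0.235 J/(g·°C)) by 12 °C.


q = mcΔT = 58 × 0.235 × 12
= 163.56 J

163.56 J


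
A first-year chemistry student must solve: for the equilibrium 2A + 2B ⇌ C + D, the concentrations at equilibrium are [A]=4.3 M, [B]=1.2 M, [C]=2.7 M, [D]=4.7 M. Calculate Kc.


Kc = [C][D]/([A]^2[B]^2)
= (2.7^1 × 4.7^1)/(4.3^2 × 1.2^2)
= 12.69/26.6256
= 0.4766

0.4766


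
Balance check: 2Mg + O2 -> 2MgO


Equation: 2Mg + O2 -> 2MgO
Check atoms: Mg: 2=2, O: 2=2
Balanced

Yes, balanced


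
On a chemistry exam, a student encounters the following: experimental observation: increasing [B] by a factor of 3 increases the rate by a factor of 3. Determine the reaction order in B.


rate ∝ [B]^n
3^n = 3 → n = 1
Order in B: 1

1


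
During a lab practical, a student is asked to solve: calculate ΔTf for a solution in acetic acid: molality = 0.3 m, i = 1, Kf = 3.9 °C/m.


ΔTf = Kf × m × i
= 3.9 × 0.3 × 1
= 1.17 °C

1.17 °C


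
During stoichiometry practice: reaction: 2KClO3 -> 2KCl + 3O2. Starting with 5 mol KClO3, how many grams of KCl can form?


Mole ratio KCl:KClO3 = 2:2
n(KCl) = 5 × 2/2 = 5.000 mol
mass = 5.000 × 74.55 = 372.75 g

372.75 g


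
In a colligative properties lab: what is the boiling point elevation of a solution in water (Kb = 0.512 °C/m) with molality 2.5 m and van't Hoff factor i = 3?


ΔTb = Kb × m × i
= 0.512 × 2.5 × 3
= 3.84 °C

3.84 °C


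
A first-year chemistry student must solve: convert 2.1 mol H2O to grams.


M(H2O) = 18.02 g/mol
mass = n × M = 2.1 × 18.02 = 37.84 g

37.84 g


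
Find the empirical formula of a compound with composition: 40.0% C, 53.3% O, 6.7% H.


Assume 100 g sample. Moles of each element:
  C: 40.0/12.01 = 3.331 mol
  O: 53.3/16.0 = 3.331 mol
  H: 6.7/1.008 = 6.647 mol
Divide by smallest (3.331):
  C: 3.331/3.331 = 1.0
  O: 3.331/3.331 = 1.0
  H: 6.647/3.331 = 2.0
Empirical formula: CH2O

CH2O


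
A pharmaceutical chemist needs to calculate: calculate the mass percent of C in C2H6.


M(C2H6) = 2×12.01 + 6×1.008 = 30.068 g/mol
Mass of C = 2 × 12.01 = 24.02 g/mol
% C = 24.02/30.068 × 100 = 79.89%

79.89%


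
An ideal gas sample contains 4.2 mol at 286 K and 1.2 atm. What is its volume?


PV = nRT  (R = 0.08206 L·atm/(mol·K))
V = nRT/P = 4.2×0.08206×286/1.2
= 82.142 L

82.142 L


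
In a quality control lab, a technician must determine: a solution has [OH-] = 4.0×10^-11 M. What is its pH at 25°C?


pOH = -log10([OH-]) = -log10(4.0×10^-11)
= 11 - log10(4.0) = 10.4
pH = 14 - pOH = 14 - 10.4 = 3.6

3.6


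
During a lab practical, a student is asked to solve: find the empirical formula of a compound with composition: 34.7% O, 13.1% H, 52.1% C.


Assume 100 g sample. Moles of each element:
  O: 34.7/16.0 = 2.169 mol
  H: 13.1/1.008 = 12.996 mol
  C: 52.1/12.01 = 4.338 mol
Divide by smallest (2.169):
  O: 2.169/2.169 = 1.0
  H: 12.996/2.169 = 5.99
  C: 4.338/2.169 = 2.0
Empirical formula: C2H6O

C2H6O


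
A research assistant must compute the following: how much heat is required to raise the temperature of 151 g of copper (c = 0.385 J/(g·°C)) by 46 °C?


q = mcΔT = 151 × 0.385 × 46
= 2674.21 J

2674.21 J


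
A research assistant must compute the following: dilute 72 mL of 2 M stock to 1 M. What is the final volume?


C1V1 = C2V2
2 × 72 = 1 × V2
V2 = 144/1 = 144.0 mL

144.0 mL


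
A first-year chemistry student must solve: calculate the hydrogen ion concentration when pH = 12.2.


[H+] = 10^(-pH) = 10^(-12.2)
= 6.31×10^-13 M

6.31×10^-13 M


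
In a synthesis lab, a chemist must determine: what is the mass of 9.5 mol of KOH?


M(KOH) = 56.11 g/mol
mass = n × M = 9.5 × 56.11 = 533.05 g

533.05 g


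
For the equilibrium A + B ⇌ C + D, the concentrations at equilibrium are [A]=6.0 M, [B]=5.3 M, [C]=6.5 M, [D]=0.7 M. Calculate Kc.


Kc = [C][D]/([A][B])
= (6.5^1 × 0.7^1)/(6.0^1 × 5.3^1)
= 4.55/31.8
= 0.1431

0.1431


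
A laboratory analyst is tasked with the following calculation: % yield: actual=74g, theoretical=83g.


% yield = actual/theoretical × 100
= 74/83 × 100
= 89.16%

89.16%


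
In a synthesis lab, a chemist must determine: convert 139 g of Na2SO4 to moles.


M(Na2SO4) = 142.05 g/mol
n = mass/M = 139/142.05 = 0.9785 mol

0.9785 mol


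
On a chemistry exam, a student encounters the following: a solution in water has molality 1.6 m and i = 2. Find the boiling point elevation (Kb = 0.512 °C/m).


ΔTb = Kb × m × i
= 0.512 × 1.6 × 2
= 1.6384 °C

1.6384 °C


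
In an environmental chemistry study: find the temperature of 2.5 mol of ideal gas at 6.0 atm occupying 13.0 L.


PV = nRT  (R = 0.08206 L·atm/(mol·K))
T = PV/(nR) = 6.0×13.0/(2.5×0.08206)
= 78.00/0.205150
= 380.21 K

380.21 K


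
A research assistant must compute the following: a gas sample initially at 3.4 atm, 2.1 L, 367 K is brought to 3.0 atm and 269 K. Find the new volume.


P1V1/T1 = P2V2/T2
V2 = P1V1T2/(T1P2)
= 3.4×2.1×269/(367×3.0)
= 1.744 L

1.744 L


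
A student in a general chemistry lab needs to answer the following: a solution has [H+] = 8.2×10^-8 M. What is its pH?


pH = -log10([H+]) = -log10(8.2×10^-8)
= 8 - log10(8.2)
= 8 - 0.91
= 7.09

7.09


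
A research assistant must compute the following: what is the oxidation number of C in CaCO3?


(+2) + x + 3(-2) = 0, so x = +4
Oxidation number: +4

+4


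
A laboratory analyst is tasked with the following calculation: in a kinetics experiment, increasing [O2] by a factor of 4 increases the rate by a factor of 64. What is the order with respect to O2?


rate ∝ [O2]^n
4^n = 64 → n = 3
Order in O2: 3

3


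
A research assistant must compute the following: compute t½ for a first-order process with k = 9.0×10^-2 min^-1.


t½ = ln2/k = 0.693147/(9.0×10^-2 min^-1)
= 7.702 min

7.702 min


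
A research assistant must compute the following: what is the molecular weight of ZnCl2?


M(ZnCl2) = 1×65.38 + 2×35.45
= 65.38 + 70.9
= 136.28 g/mol

136.28 g/mol


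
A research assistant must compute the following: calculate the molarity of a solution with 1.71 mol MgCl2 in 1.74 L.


M = n/V = 1.71/1.74 = 0.983 mol/L

0.983 M


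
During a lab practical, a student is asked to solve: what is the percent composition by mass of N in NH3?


M(NH3) = 1×14.01 + 3×1.008 = 17.034 g/mol
Mass of N = 1 × 14.01 = 14.01 g/mol
% N = 14.01/17.034 × 100 = 82.25%

82.25%


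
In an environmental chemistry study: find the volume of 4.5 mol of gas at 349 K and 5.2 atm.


PV = nRT  (R = 0.08206 L·atm/(mol·K))
V = nRT/P = 4.5×0.08206×349/5.2
= 24.784 L

24.784 L


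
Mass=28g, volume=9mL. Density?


ρ = mass/volume
= 28/9
= 3.111 g/mL

3.111 g/mL


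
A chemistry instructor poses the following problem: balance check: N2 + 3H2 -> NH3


Equation: N2 + 3H2 -> NH3
Check atoms: H: 6≠3, N: 2≠1
Not balanced

No, not balanced


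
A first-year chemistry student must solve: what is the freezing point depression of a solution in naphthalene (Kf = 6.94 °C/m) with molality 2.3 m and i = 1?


ΔTf = Kf × m × i
= 6.94 × 2.3 × 1
= 15.962 °C

15.962 °C


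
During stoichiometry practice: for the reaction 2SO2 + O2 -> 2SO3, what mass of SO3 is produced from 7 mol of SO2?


Mole ratio SO3:SO2 = 2:2
n(SO3) = 7 × 2/2 = 7.000 mol
mass = 7.000 × 80.07 = 560.49 g

560.49 g


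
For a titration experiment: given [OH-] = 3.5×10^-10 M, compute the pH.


pOH = -log10([OH-]) = -log10(3.5×10^-10)
= 10 - log10(3.5) = 9.46
pH = 14 - pOH = 14 - 9.46 = 4.54

4.54


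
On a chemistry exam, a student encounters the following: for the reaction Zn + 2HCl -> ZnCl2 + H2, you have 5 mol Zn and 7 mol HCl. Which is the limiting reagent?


Mole ratio available / coefficient:
  Zn: 5/1 = 5.000
  HCl: 7/2 = 3.500
Smaller ratio is limiting.

HCl


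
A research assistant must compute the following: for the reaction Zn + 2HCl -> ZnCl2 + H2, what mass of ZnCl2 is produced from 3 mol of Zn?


Mole ratio ZnCl2:Zn = 1:1
n(ZnCl2) = 3 × 1/1 = 3.000 mol
mass = 3.000 × 136.28 = 408.84 g

408.84 g


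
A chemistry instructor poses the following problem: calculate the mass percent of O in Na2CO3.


M(Na2CO3) = 2×22.99 + 1×12.01 + 3×16.0 = 105.99 g/mol
Mass of O = 3 × 16.0 = 48.00 g/mol
% O = 48.00/105.99 × 100 = 45.29%

45.29%


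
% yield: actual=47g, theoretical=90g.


% yield = actual/theoretical × 100
= 47/90 × 100
= 52.22%

52.22%


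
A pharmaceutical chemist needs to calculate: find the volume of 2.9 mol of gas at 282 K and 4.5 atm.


PV = nRT  (R = 0.08206 L·atm/(mol·K))
V = nRT/P = 2.9×0.08206×282/4.5
= 14.913 L

14.913 L


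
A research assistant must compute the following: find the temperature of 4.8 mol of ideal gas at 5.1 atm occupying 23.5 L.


PV = nRT  (R = 0.08206 L·atm/(mol·K))
T = PV/(nR) = 5.1×23.5/(4.8×0.08206)
= 119.85/0.393888
= 304.27 K

304.27 K


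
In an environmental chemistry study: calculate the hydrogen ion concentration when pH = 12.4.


[H+] = 10^(-pH) = 10^(-12.4)
= 3.98×10^-13 M

3.98×10^-13 M


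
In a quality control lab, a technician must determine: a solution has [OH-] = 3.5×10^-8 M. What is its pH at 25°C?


pOH = -log10([OH-]) = -log10(3.5×10^-8)
= 8 - log10(3.5) = 7.46
pH = 14 - pOH = 14 - 7.46 = 6.54

6.54


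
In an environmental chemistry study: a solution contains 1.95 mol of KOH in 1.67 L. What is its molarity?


M = n/V = 1.95/1.67 = 1.168 mol/L

1.168 M


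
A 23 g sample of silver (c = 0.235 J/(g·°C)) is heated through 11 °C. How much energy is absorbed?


q = mcΔT = 23 × 0.235 × 11
= 59.46 J

59.46 J


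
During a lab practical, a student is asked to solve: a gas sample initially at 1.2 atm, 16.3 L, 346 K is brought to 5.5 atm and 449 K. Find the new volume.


P1V1/T1 = P2V2/T2
V2 = P1V1T2/(T1P2)
= 1.2×16.3×449/(346×5.5)
= 4.615 L

4.615 L


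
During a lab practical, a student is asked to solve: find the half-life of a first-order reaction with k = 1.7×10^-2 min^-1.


t½ = ln2/k = 0.693147/(1.7×10^-2 min^-1)
= 40.77 min

40.77 min


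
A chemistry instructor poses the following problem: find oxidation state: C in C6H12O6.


6x + 12(+1) + 6(-2) = 0, so x = +0
Oxidation number: +0

+0


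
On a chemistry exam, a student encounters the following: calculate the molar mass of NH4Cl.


M(NH4Cl) = 1×14.01 + 4×1.008 + 1×35.45
= 14.01 + 4.03 + 35.45
= 53.49 g/mol

53.49 g/mol


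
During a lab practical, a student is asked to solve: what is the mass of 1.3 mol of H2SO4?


M(H2SO4) = 98.09 g/mol
mass = n × M = 1.3 × 98.09 = 127.52 g

127.52 g


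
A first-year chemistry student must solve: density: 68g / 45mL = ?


ρ = mass/volume
= 68/45
= 1.511 g/mL

1.511 g/mL


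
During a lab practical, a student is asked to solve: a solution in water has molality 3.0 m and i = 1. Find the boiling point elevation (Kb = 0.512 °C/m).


ΔTb = Kb × m × i
= 0.512 × 3.0 × 1
= 1.536 °C

1.536 °C


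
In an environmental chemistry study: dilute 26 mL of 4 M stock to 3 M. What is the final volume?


C1V1 = C2V2
4 × 26 = 3 × V2
V2 = 104/3 = 34.67 mL

34.67 mL


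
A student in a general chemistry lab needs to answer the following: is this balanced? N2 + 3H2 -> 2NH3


Equation: N2 + 3H2 -> 2NH3
Check atoms: H: 6=6, N: 2=2
Balanced

Yes, balanced


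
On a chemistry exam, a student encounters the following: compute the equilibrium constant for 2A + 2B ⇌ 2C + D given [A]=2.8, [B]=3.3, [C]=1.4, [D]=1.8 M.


Kc = [C]^2[D]/([A]^2[B]^2)
= (1.4^2 × 1.8^1)/(2.8^2 × 3.3^2)
= 3.528/85.3776
= 0.04132

0.04132


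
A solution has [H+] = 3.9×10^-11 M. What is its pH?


pH = -log10([H+]) = -log10(3.9×10^-11)
= 11 - log10(3.9)
= 11 - 0.59
= 10.41

10.41


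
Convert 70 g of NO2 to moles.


M(NO2) = 46.01 g/mol
n = mass/M = 70/46.01 = 1.5214 mol

1.5214 mol


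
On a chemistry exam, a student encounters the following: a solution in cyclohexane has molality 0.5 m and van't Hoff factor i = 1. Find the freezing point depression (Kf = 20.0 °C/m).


ΔTf = Kf × m × i
= 20.0 × 0.5 × 1
= 10.0 °C

10.0 °C


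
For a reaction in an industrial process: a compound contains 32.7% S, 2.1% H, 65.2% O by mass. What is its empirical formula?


Assume 100 g sample. Moles of each element:
  S: 32.7/32.07 = 1.02 mol
  H: 2.1/1.008 = 2.083 mol
  O: 65.2/16.0 = 4.075 mol
Divide by smallest (1.02):
  S: 1.02/1.02 = 1.0
  H: 2.083/1.02 = 2.04
  O: 4.075/1.02 = 4.0
Empirical formula: H2SO4

H2SO4


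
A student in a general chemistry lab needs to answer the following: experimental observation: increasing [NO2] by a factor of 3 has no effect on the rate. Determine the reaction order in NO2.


rate ∝ [NO2]^n
rate ∝ [NO2]^0
Order in NO2: 0

0


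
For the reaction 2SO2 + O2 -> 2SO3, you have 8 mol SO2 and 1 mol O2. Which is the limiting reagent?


Mole ratio available / coefficient:
  SO2: 8/2 = 4.000
  O2: 1/1 = 1.000
Smaller ratio is limiting.

O2


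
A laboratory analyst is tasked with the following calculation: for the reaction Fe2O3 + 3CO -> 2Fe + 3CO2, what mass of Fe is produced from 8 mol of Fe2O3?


Mole ratio Fe:Fe2O3 = 2:1
n(Fe) = 8 × 2/1 = 16.000 mol
mass = 16.000 × 55.85 = 893.6 g

893.6 g


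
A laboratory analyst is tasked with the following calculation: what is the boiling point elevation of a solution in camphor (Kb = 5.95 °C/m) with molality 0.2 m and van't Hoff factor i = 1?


ΔTb = Kb × m × i
= 5.95 × 0.2 × 1
= 1.19 °C

1.19 °C


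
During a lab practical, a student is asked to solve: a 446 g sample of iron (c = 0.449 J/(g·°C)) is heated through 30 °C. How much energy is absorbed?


q = mcΔT = 446 × 0.449 × 30
= 6007.62 J

6007.62 J


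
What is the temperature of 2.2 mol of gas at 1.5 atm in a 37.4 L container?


PV = nRT  (R = 0.08206 L·atm/(mol·K))
T = PV/(nR) = 1.5×37.4/(2.2×0.08206)
= 56.10/0.180532
= 310.75 K

310.75 K


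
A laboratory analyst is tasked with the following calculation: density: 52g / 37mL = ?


ρ = mass/volume
= 52/37
= 1.405 g/mL

1.405 g/mL
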